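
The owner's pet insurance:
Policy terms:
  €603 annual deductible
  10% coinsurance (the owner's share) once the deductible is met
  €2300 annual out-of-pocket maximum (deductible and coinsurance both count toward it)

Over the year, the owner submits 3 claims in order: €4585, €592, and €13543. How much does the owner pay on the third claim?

€1239.60

#1 (€4585): €603 to deductible, leaving €3982; owner's 10% is €398.20. Owner owes €1001.20 (running OOP €1001.20).
#2 (€592): 10% coinsurance on €592 = €59.20. Cost to owner: €59.20. OOP to date €1060.40.
#3 (€13543): deductible already satisfied, so owner's share is 10% × €13543 = €1354.30. Adding that to €1060.40 gives €2414.70, past the €2300 cap; owner pays only €2300 − €1060.40 = €1239.60.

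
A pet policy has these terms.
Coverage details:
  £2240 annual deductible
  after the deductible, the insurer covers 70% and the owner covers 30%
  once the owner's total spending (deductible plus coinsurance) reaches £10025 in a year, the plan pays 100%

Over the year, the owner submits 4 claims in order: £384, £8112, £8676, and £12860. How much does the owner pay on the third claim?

£2602.80

Claim 1 — £384: all of it applies to the deductible. Cost to owner: £384. OOP to date £384.
Claim 2 — £8112: deductible takes £1856, £6256 remains; 30% of £6256 = £1876.80. Owner owes £3732.80 (running OOP £4116.80).
Claim 3 — £8676: deductible met; 30% of £8676 = £2602.80. Owner pays £2602.80; OOP now £6719.60.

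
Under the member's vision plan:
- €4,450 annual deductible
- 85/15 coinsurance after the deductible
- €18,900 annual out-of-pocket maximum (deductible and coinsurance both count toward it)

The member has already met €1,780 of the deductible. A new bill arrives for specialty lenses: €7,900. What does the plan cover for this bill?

€4,445.50

Remaining deductible: €4,450 − €1,780 = €2,670.
After the €2,670 deductible portion, €7,900 − €2,670 = €5,230 is subject to coinsurance.
Coinsurance: €5,230 × 15% = €784.50.
Member responsibility before any cap: €2,670 + €784.50 = €3,454.50.
Cumulative spending €1,780 + €3,454.50 = €5,234.50 stays under the €18,900 maximum.
The plan picks up €7,900 − €3,454.50 = €4,445.50.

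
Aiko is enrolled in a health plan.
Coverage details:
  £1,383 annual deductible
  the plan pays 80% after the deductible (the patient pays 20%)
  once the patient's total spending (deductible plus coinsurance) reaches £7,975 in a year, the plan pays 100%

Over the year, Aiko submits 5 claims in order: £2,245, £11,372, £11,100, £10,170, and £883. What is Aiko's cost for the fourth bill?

£1,925.20

#1 (£2,245): £1,383 to deductible, leaving £862; 20% of £862 = £172.40. Patient owes £1,555.40 (running OOP £1,555.40).
#2 (£11,372): deductible met; 20% of £11,372 = £2,274.40. Patient owes £2,274.40 (running OOP £3,829.80).
#3 (£11,100): deductible already satisfied, so patient's share is 20% × £11,100 = £2,220. Patient owes £2,220 (running OOP £6,049.80).
#4 (£10,170): deductible met; 20% of £10,170 = £2,034. Adding that to £6,049.80 gives £8,083.80, past the £7,975 cap; patient pays only £7,975 − £6,049.80 = £1,925.20.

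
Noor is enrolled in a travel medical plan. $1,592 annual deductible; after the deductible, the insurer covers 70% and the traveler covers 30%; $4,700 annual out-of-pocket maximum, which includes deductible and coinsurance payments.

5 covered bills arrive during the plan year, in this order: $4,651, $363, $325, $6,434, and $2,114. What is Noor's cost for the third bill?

$97.50

#1 ($4,651): $1,592 to deductible, leaving $3,059; coinsurance $3,059 × 30% = $917.70. Traveler owes $2,509.70 (running OOP $2,509.70).
#2 ($363): 30% coinsurance on $363 = $108.90. Cost to traveler: $108.90. OOP to date $2,618.60.
#3 ($325): deductible met; 30% of $325 = $97.50. Cost to traveler: $97.50. OOP to date $2,716.10.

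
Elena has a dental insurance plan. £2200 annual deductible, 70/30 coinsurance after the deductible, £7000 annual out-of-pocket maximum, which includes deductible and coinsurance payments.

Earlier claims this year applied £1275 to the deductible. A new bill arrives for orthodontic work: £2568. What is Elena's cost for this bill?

Remaining deductible: £2200 − £1275 = £925.
After the £925 deductible portion, £2568 − £925 = £1643 is subject to coinsurance.
Coinsurance: £1643 × 30% = £492.90.
Patient responsibility before any cap: £925 + £492.90 = £1417.90.
Cumulative spending £1275 + £1417.90 = £2692.90 stays under the £7000 maximum.

£1417.90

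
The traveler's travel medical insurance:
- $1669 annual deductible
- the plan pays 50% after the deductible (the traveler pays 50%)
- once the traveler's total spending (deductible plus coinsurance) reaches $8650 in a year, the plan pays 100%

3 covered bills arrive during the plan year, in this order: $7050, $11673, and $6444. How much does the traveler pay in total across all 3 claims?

$8650

#1 ($7050): $1669 to deductible, leaving $5381; traveler's 50% is $2690.50. Cost to traveler: $4359.50. OOP to date $4359.50.
#2 ($11673): 50% coinsurance on $11673 = $5836.50. Adding that to $4359.50 gives $10196, past the $8650 cap; traveler pays only $8650 − $4359.50 = $4290.50.
#3 ($6444): deductible met; 50% of $6444 = $3222. OOP would hit $11872 > $8650, so the cap limits the traveler to $8650 − $8650 = $0.
Total paid by the traveler: $4359.50 + $4290.50 + $0 = $8650.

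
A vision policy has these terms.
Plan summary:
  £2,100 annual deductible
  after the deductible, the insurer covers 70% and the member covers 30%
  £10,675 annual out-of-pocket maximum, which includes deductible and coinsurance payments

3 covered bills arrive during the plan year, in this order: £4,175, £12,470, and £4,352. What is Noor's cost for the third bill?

Bill 1, £4,175: deductible takes £2,100, £2,075 remains; member's 30% is £622.50. Member owes £2,722.50 (running OOP £2,722.50).
Bill 2, £12,470: 30% coinsurance on £12,470 = £3,741. Member owes £3,741 (running OOP £6,463.50).
Bill 3, £4,352: deductible already satisfied, so member's share is 30% × £4,352 = £1,305.60. Member pays £1,305.60; OOP now £7,769.10.

£1,305.60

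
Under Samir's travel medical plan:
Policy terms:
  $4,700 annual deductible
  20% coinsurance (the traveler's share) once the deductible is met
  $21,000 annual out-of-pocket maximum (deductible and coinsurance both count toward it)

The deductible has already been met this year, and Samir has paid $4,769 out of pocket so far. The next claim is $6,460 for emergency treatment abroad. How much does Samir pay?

$1,292

The deductible is already satisfied, so the full bill goes to coinsurance.
20% of $6,460 = $1,292 falls to the traveler.
Year-to-date out-of-pocket becomes $4,769 + $1,292 = $6,061, still under the $21,000 maximum, so no cap applies.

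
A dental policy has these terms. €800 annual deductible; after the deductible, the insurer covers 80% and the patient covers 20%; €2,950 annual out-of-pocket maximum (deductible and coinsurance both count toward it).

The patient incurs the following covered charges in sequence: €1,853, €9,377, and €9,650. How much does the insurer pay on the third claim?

€9,586

Claim 1 (€1,853): deductible takes €800, €1,053 remains; patient's 20% is €210.60. Cost to patient: €1,010.60. OOP to date €1,010.60. Insurer: €1,853 − €1,010.60 = €842.40.
Claim 2 (€9,377): 20% coinsurance on €9,377 = €1,875.40. Patient pays €1,875.40; OOP now €2,886. Plan pays €9,377 − €1,875.40 = €7,501.60.
Claim 3 (€9,650): 20% coinsurance on €9,650 = €1,930. OOP would hit €4,816 > €2,950, so the cap limits the patient to €2,950 − €2,886 = €64. Insurer: €9,650 − €64 = €9,586.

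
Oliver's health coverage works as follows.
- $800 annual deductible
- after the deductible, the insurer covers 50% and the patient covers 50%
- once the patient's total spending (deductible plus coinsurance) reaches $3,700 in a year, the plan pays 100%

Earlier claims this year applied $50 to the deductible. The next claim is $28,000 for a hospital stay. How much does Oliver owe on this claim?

Deductible still to meet: $800 − $50 = $750.
The remaining $27,250 (= $28,000 − $750) moves to coinsurance.
Coinsurance: $27,250 × 50% = $13,625.
That puts the patient's cost at $750 + $13,625 = $14,375 before any cap.
Adding $14,375 to the $50 already spent would give $14,425, which exceeds the $3,700 cap; the patient pays just $3,700 − $50 = $3,650.

$3,650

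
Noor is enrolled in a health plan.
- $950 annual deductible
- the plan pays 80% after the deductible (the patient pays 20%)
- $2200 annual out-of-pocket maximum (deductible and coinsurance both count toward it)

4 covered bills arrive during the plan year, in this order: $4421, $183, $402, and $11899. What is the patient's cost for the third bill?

$80.40

Bill 1, $4421: $950 finishes the deductible; $3471 goes to coinsurance; patient's 20% is $694.20. Patient owes $1644.20 (running OOP $1644.20).
Bill 2, $183: deductible already satisfied, so patient's share is 20% × $183 = $36.60. Patient pays $36.60; OOP now $1680.80.
Bill 3, $402: deductible already satisfied, so patient's share is 20% × $402 = $80.40. Patient owes $80.40 (running OOP $1761.20).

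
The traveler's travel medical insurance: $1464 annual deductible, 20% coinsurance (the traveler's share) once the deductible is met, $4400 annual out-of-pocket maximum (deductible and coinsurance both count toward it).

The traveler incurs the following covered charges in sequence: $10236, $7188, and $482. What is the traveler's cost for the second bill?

Bill 1, $10236: $1464 to deductible, leaving $8772; traveler's 20% is $1754.40. Cost to traveler: $3218.40. OOP to date $3218.40.
Bill 2, $7188: deductible met; 20% of $7188 = $1437.60. That would push OOP to $4656, over the $4400 cap, so traveler pays $4400 − $3218.40 = $1181.60.

$1181.60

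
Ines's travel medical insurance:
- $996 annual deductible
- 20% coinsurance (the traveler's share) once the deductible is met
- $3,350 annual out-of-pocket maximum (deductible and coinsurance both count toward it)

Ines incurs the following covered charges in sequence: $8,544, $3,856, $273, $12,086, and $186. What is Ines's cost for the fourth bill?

$18.60

Bill 1, $8,544: $996 to deductible, leaving $7,548; coinsurance $7,548 × 20% = $1,509.60. Cost to traveler: $2,505.60. OOP to date $2,505.60.
Bill 2, $3,856: deductible already satisfied, so traveler's share is 20% × $3,856 = $771.20. Cost to traveler: $771.20. OOP to date $3,276.80.
Bill 3, $273: deductible already satisfied, so traveler's share is 20% × $273 = $54.60. Traveler owes $54.60 (running OOP $3,331.40).
Bill 4, $12,086: deductible already satisfied, so traveler's share is 20% × $12,086 = $2,417.20. Adding that to $3,331.40 gives $5,748.60, past the $3,350 cap; traveler pays only $3,350 − $3,331.40 = $18.60.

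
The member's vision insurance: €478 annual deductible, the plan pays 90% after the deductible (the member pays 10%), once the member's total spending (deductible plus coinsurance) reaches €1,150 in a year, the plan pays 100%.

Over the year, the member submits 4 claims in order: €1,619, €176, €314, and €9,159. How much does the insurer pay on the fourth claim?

Claim 1 (€1,619): €478 to deductible, leaving €1,141; member's 10% is €114.10. Member owes €592.10 (running OOP €592.10). Plan pays €1,619 − €592.10 = €1,026.90.
Claim 2 (€176): deductible already satisfied, so member's share is 10% × €176 = €17.60. Member owes €17.60 (running OOP €609.70). Plan pays €176 − €17.60 = €158.40.
Claim 3 (€314): deductible met; 10% of €314 = €31.40. Member owes €31.40 (running OOP €641.10). Plan pays €314 − €31.40 = €282.60.
Claim 4 (€9,159): deductible met; 10% of €9,159 = €915.90. That would push OOP to €1,557, over the €1,150 cap, so member pays €1,150 − €641.10 = €508.90. Insurer: €9,159 − €508.90 = €8,650.10.

€8,650.10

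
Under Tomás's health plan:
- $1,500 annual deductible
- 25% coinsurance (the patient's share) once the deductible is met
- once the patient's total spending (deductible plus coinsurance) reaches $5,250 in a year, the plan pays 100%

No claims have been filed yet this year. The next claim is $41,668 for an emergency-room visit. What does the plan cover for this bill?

$36,418

Deductible not yet touched, so the first $1,500 of the bill goes to the deductible.
After the $1,500 deductible portion, $41,668 − $1,500 = $40,168 is subject to coinsurance.
Coinsurance: $40,168 × 25% = $10,042.
Patient responsibility before any cap: $1,500 + $10,042 = $11,542.
That would bring total out-of-pocket to $11,542, past the $5,250 cap. The patient is capped at $5,250 − $0 = $5,250 on this claim.
Insurer pays the balance: $41,668 − $5,250 = $36,418.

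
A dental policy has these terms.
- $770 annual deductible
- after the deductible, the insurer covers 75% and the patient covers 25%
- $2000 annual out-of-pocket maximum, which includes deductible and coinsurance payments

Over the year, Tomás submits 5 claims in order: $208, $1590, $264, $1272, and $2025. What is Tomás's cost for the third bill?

#1 ($208): entire amount goes to the deductible. Patient owes $208 (running OOP $208).
#2 ($1590): deductible takes $562, $1028 remains; coinsurance $1028 × 25% = $257. Cost to patient: $819. OOP to date $1027.
#3 ($264): deductible already satisfied, so patient's share is 25% × $264 = $66. Patient owes $66 (running OOP $1093).

$66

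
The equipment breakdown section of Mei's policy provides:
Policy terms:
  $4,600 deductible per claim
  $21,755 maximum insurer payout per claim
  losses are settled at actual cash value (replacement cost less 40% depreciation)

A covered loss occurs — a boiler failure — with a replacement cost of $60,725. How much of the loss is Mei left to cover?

At 40% depreciation, ACV = $60,725 − $24,290 = $36,435.
Subtract the deductible: $36,435 − $4,600 = $31,835.
Since $31,835 > $21,755, the payout is capped at $21,755.
The business owner bears the rest of the original loss: $60,725 − $21,755 = $38,970.

$38,970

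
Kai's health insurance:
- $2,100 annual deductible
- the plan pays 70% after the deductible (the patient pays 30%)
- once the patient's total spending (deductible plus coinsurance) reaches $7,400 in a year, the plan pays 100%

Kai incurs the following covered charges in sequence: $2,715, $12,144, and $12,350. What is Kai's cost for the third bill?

Bill 1, $2,715: $2,100 to deductible, leaving $615; 30% of $615 = $184.50. Patient pays $2,284.50; OOP now $2,284.50.
Bill 2, $12,144: deductible met; 30% of $12,144 = $3,643.20. Cost to patient: $3,643.20. OOP to date $5,927.70.
Bill 3, $12,350: deductible met; 30% of $12,350 = $3,705. OOP would hit $9,632.70 > $7,400, so the cap limits the patient to $7,400 − $5,927.70 = $1,472.30.

$1,472.30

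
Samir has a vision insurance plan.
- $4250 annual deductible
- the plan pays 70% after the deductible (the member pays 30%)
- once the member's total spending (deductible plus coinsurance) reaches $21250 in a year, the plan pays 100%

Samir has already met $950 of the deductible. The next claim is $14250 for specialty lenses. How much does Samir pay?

$6585

Deductible still to meet: $4250 − $950 = $3300.
After the $3300 deductible portion, $14250 − $3300 = $10950 is subject to coinsurance.
30% of $10950 = $3285 falls to the member.
Member responsibility before any cap: $3300 + $3285 = $6585.
Cumulative spending $950 + $6585 = $7535 stays under the $21250 maximum.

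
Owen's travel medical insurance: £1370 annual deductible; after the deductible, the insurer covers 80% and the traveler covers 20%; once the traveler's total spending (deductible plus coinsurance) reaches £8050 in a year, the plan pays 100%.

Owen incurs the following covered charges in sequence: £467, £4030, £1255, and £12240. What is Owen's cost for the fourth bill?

£2448

#1 (£467): fully absorbed by the deductible. Cost to traveler: £467. OOP to date £467.
#2 (£4030): £903 to deductible, leaving £3127; traveler's 20% is £625.40. Cost to traveler: £1528.40. OOP to date £1995.40.
#3 (£1255): deductible met; 20% of £1255 = £251. Cost to traveler: £251. OOP to date £2246.40.
#4 (£12240): deductible already satisfied, so traveler's share is 20% × £12240 = £2448. Traveler pays £2448; OOP now £4694.40.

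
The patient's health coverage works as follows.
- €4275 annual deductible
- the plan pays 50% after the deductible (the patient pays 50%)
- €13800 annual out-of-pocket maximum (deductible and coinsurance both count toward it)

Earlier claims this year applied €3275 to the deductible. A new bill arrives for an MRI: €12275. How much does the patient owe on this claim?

€6637.50

Remaining deductible: €4275 − €3275 = €1000.
That leaves €12275 − €1000 = €11275 for coinsurance.
Coinsurance: €11275 × 50% = €5637.50.
That puts the patient's cost at €1000 + €5637.50 = €6637.50 before any cap.
Total out-of-pocket so far would be €3275 + €6637.50 = €9912.50, below the €13800 cap — no reduction.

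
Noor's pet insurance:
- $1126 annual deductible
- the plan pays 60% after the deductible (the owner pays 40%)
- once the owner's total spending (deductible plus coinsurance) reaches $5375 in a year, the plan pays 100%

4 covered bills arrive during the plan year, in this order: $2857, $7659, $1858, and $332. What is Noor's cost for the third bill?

$493

Claim 1 — $2857: deductible takes $1126, $1731 remains; 40% of $1731 = $692.40. Cost to owner: $1818.40. OOP to date $1818.40.
Claim 2 — $7659: 40% coinsurance on $7659 = $3063.60. Owner owes $3063.60 (running OOP $4882).
Claim 3 — $1858: deductible met; 40% of $1858 = $743.20. OOP would hit $5625.20 > $5375, so the cap limits the owner to $5375 − $4882 = $493.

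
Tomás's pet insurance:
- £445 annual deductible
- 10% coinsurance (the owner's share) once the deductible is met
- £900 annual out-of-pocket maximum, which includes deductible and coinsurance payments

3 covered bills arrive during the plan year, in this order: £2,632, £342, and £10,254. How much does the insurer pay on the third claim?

£10,051.90

Claim 1 (£2,632): £445 finishes the deductible; £2,187 goes to coinsurance; 10% of £2,187 = £218.70. Cost to owner: £663.70. OOP to date £663.70. Insurer: £2,632 − £663.70 = £1,968.30.
Claim 2 (£342): 10% coinsurance on £342 = £34.20. Owner owes £34.20 (running OOP £697.90). Insurer: £342 − £34.20 = £307.80.
Claim 3 (£10,254): deductible already satisfied, so owner's share is 10% × £10,254 = £1,025.40. Adding that to £697.90 gives £1,723.30, past the £900 cap; owner pays only £900 − £697.90 = £202.10. Insurer: £10,254 − £202.10 = £10,051.90.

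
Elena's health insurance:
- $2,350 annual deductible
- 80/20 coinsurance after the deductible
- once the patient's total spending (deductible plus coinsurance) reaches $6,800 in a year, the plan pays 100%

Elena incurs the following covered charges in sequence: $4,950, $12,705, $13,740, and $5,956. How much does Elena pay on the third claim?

$1,389

#1 ($4,950): deductible takes $2,350, $2,600 remains; coinsurance $2,600 × 20% = $520. Cost to patient: $2,870. OOP to date $2,870.
#2 ($12,705): deductible met; 20% of $12,705 = $2,541. Cost to patient: $2,541. OOP to date $5,411.
#3 ($13,740): deductible already satisfied, so patient's share is 20% × $13,740 = $2,748. OOP would hit $8,159 > $6,800, so the cap limits the patient to $6,800 − $5,411 = $1,389.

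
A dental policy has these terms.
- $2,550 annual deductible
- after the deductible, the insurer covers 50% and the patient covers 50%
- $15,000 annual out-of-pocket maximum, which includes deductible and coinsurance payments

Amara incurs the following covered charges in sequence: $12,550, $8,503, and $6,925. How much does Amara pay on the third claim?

$3,198.50

Bill 1, $12,550: $2,550 finishes the deductible; $10,000 goes to coinsurance; patient's 50% is $5,000. Patient owes $7,550 (running OOP $7,550).
Bill 2, $8,503: 50% coinsurance on $8,503 = $4,251.50. Patient pays $4,251.50; OOP now $11,801.50.
Bill 3, $6,925: deductible already satisfied, so patient's share is 50% × $6,925 = $3,462.50. That would push OOP to $15,264, over the $15,000 cap, so patient pays $15,000 − $11,801.50 = $3,198.50.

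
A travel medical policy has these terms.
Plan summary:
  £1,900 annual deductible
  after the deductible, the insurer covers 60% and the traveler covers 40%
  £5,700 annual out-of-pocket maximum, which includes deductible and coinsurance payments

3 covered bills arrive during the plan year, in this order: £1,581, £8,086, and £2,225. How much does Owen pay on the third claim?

Claim 1 (£1,581): all of it applies to the deductible. Traveler pays £1,581; OOP now £1,581.
Claim 2 (£8,086): deductible takes £319, £7,767 remains; 40% of £7,767 = £3,106.80. Traveler owes £3,425.80 (running OOP £5,006.80).
Claim 3 (£2,225): deductible already satisfied, so traveler's share is 40% × £2,225 = £890. That would push OOP to £5,896.80, over the £5,700 cap, so traveler pays £5,700 − £5,006.80 = £693.20.

£693.20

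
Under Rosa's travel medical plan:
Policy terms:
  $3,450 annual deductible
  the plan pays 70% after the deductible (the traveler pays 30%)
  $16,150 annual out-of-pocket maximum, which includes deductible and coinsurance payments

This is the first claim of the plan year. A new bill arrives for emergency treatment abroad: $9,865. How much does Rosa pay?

$5,374.50

Deductible not yet touched, so the first $3,450 of the bill goes to the deductible.
The remaining $6,415 (= $9,865 − $3,450) moves to coinsurance.
Traveler's 30% share of $6,415 is $1,924.50.
Traveler responsibility before any cap: $3,450 + $1,924.50 = $5,374.50.
Cumulative spending $0 + $5,374.50 = $5,374.50 stays under the $16,150 maximum.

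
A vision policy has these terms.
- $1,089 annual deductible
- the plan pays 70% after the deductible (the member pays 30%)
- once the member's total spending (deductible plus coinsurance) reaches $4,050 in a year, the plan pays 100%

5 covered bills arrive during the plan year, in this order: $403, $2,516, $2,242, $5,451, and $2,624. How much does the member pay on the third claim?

$672.60

#1 ($403): fully absorbed by the deductible. Member owes $403 (running OOP $403).
#2 ($2,516): $686 to deductible, leaving $1,830; coinsurance $1,830 × 30% = $549. Member pays $1,235; OOP now $1,638.
#3 ($2,242): deductible already satisfied, so member's share is 30% × $2,242 = $672.60. Cost to member: $672.60. OOP to date $2,310.60.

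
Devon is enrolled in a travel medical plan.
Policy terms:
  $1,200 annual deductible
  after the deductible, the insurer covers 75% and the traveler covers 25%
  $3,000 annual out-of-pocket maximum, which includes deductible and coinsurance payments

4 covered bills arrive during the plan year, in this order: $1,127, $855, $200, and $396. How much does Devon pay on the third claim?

Claim 1 — $1,127: all of it applies to the deductible. Traveler owes $1,127 (running OOP $1,127).
Claim 2 — $855: $73 finishes the deductible; $782 goes to coinsurance; traveler's 25% is $195.50. Traveler owes $268.50 (running OOP $1,395.50).
Claim 3 — $200: deductible already satisfied, so traveler's share is 25% × $200 = $50. Cost to traveler: $50. OOP to date $1,445.50.

$50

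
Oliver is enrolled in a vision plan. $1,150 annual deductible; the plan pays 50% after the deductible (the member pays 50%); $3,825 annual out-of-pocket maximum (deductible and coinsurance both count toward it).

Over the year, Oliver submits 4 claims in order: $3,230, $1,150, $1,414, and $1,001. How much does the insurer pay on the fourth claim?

Claim 1 — $3,230: $1,150 to deductible, leaving $2,080; member's 50% is $1,040. Cost to member: $2,190. OOP to date $2,190. Insurer: $3,230 − $2,190 = $1,040.
Claim 2 — $1,150: deductible met; 50% of $1,150 = $575. Cost to member: $575. OOP to date $2,765. Insurer: $1,150 − $575 = $575.
Claim 3 — $1,414: deductible met; 50% of $1,414 = $707. Cost to member: $707. OOP to date $3,472. Insurer: $1,414 − $707 = $707.
Claim 4 — $1,001: 50% coinsurance on $1,001 = $500.50. Adding that to $3,472 gives $3,972.50, past the $3,825 cap; member pays only $3,825 − $3,472 = $353. Insurer: $1,001 − $353 = $648.

$648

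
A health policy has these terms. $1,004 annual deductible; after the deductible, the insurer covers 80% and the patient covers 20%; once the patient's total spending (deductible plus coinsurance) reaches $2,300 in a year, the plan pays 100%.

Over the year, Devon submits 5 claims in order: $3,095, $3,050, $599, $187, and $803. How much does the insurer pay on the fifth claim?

$692.40

Bill 1, $3,095: deductible takes $1,004, $2,091 remains; patient's 20% is $418.20. Patient pays $1,422.20; OOP now $1,422.20. Insurer: $3,095 − $1,422.20 = $1,672.80.
Bill 2, $3,050: deductible already satisfied, so patient's share is 20% × $3,050 = $610. Patient owes $610 (running OOP $2,032.20). Insurer: $3,050 − $610 = $2,440.
Bill 3, $599: deductible already satisfied, so patient's share is 20% × $599 = $119.80. Patient pays $119.80; OOP now $2,152. Plan pays $599 − $119.80 = $479.20.
Bill 4, $187: deductible met; 20% of $187 = $37.40. Patient owes $37.40 (running OOP $2,189.40). Insurer: $187 − $37.40 = $149.60.
Bill 5, $803: deductible met; 20% of $803 = $160.60. That would push OOP to $2,350, over the $2,300 cap, so patient pays $2,300 − $2,189.40 = $110.60. Plan pays $803 − $110.60 = $692.40.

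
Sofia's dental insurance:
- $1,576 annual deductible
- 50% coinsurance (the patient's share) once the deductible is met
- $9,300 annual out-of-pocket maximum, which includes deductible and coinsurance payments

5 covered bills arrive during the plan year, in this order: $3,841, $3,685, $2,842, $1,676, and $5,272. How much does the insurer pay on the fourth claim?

$838

Claim 1 ($3,841): deductible takes $1,576, $2,265 remains; 50% of $2,265 = $1,132.50. Patient owes $2,708.50 (running OOP $2,708.50). Plan pays $3,841 − $2,708.50 = $1,132.50.
Claim 2 ($3,685): 50% coinsurance on $3,685 = $1,842.50. Patient owes $1,842.50 (running OOP $4,551). Insurer: $3,685 − $1,842.50 = $1,842.50.
Claim 3 ($2,842): deductible already satisfied, so patient's share is 50% × $2,842 = $1,421. Patient pays $1,421; OOP now $5,972. Plan pays $2,842 − $1,421 = $1,421.
Claim 4 ($1,676): deductible already satisfied, so patient's share is 50% × $1,676 = $838. Cost to patient: $838. OOP to date $6,810. Plan pays $1,676 − $838 = $838.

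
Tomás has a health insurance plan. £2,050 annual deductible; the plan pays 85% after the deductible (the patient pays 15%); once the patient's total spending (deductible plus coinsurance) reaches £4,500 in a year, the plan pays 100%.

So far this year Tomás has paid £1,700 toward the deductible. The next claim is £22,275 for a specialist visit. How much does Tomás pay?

Deductible still to meet: £2,050 − £1,700 = £350.
After the £350 deductible portion, £22,275 − £350 = £21,925 is subject to coinsurance.
Coinsurance: £21,925 × 15% = £3,288.75.
Patient responsibility before any cap: £350 + £3,288.75 = £3,638.75.
That would bring total out-of-pocket to £5,338.75, past the £4,500 cap. The patient is capped at £4,500 − £1,700 = £2,800 on this claim.

£2,800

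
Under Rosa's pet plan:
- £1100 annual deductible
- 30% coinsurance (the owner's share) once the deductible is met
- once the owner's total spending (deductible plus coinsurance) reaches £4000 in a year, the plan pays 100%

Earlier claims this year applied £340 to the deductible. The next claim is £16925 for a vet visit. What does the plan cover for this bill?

Deductible still to meet: £1100 − £340 = £760.
That leaves £16925 − £760 = £16165 for coinsurance.
30% of £16165 = £4849.50 falls to the owner.
That puts the owner's cost at £760 + £4849.50 = £5609.50 before any cap.
Year-to-date out-of-pocket would reach £340 + £5609.50 = £5949.50, above the £4000 maximum, so the owner pays only £4000 − £340 = £3660.
The plan picks up £16925 − £3660 = £13265.

£13265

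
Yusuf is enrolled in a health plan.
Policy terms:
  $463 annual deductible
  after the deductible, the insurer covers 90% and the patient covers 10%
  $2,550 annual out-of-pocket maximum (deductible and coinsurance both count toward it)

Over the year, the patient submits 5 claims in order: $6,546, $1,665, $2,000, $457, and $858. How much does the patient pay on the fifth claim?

$85.80

Bill 1, $6,546: deductible takes $463, $6,083 remains; 10% of $6,083 = $608.30. Cost to patient: $1,071.30. OOP to date $1,071.30.
Bill 2, $1,665: deductible already satisfied, so patient's share is 10% × $1,665 = $166.50. Patient owes $166.50 (running OOP $1,237.80).
Bill 3, $2,000: deductible already satisfied, so patient's share is 10% × $2,000 = $200. Patient pays $200; OOP now $1,437.80.
Bill 4, $457: 10% coinsurance on $457 = $45.70. Cost to patient: $45.70. OOP to date $1,483.50.
Bill 5, $858: 10% coinsurance on $858 = $85.80. Patient pays $85.80; OOP now $1,569.30.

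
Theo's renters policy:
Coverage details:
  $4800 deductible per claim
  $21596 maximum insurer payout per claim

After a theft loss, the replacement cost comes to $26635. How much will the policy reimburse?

After the deductible, $26635 − $4800 = $21835 remains.
$21835 exceeds the $21596 limit, so the insurer pays the limit: $21596.

$21596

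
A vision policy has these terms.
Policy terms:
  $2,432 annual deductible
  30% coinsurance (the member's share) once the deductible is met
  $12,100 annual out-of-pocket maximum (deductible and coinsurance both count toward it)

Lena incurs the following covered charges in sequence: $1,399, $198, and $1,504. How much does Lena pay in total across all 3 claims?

$2,632.70

Bill 1, $1,399: entire amount goes to the deductible. Member pays $1,399; OOP now $1,399.
Bill 2, $198: entire amount goes to the deductible. Member pays $198; OOP now $1,597.
Bill 3, $1,504: deductible takes $835, $669 remains; member's 30% is $200.70. Member pays $1,035.70; OOP now $2,632.70.
Summing the member's payments: $1,399 + $198 + $1,035.70 = $2,632.70.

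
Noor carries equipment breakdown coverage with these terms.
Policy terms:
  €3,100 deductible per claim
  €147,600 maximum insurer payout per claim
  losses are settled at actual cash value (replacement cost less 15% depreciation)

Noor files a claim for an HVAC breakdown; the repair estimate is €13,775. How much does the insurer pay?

€8,608.75

Depreciate 15%: the covered value is €13,775 × 0.85 = €11,708.75.
Subtract the deductible: €11,708.75 − €3,100 = €8,608.75.
€8,608.75 is within the €147,600 limit, so the insurer pays €8,608.75.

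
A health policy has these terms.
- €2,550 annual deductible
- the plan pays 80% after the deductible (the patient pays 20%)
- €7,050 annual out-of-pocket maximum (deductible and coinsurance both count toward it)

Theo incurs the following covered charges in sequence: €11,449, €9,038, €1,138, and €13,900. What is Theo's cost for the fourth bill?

€685

Claim 1 (€11,449): €2,550 finishes the deductible; €8,899 goes to coinsurance; 20% of €8,899 = €1,779.80. Cost to patient: €4,329.80. OOP to date €4,329.80.
Claim 2 (€9,038): 20% coinsurance on €9,038 = €1,807.60. Patient owes €1,807.60 (running OOP €6,137.40).
Claim 3 (€1,138): deductible already satisfied, so patient's share is 20% × €1,138 = €227.60. Patient owes €227.60 (running OOP €6,365).
Claim 4 (€13,900): 20% coinsurance on €13,900 = €2,780. OOP would hit €9,145 > €7,050, so the cap limits the patient to €7,050 − €6,365 = €685.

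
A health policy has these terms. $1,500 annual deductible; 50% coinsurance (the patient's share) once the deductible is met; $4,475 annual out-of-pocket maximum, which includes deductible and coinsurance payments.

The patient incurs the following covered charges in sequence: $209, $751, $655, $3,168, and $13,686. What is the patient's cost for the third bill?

Claim 1 ($209): fully absorbed by the deductible. Patient owes $209 (running OOP $209).
Claim 2 ($751): entire amount goes to the deductible. Patient pays $751; OOP now $960.
Claim 3 ($655): $540 finishes the deductible; $115 goes to coinsurance; 50% of $115 = $57.50. Patient owes $597.50 (running OOP $1,557.50).

$597.50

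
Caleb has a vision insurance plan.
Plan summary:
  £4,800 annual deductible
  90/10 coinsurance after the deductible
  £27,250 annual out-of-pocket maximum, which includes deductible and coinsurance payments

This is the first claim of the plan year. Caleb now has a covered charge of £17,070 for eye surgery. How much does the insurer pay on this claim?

Deductible not yet touched, so the first £4,800 of the bill goes to the deductible.
After the £4,800 deductible portion, £17,070 − £4,800 = £12,270 is subject to coinsurance.
10% of £12,270 = £1,227 falls to the member.
Member responsibility before any cap: £4,800 + £1,227 = £6,027.
Total out-of-pocket so far would be £0 + £6,027 = £6,027, below the £27,250 cap — no reduction.
Insurer pays the balance: £17,070 − £6,027 = £11,043.

£11,043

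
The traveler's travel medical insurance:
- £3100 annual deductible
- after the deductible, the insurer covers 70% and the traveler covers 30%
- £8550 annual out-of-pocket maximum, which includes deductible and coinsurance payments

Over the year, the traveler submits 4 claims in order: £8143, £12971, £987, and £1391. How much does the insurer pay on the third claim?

£941.20

Claim 1 (£8143): £3100 finishes the deductible; £5043 goes to coinsurance; 30% of £5043 = £1512.90. Traveler pays £4612.90; OOP now £4612.90. Plan pays £8143 − £4612.90 = £3530.10.
Claim 2 (£12971): 30% coinsurance on £12971 = £3891.30. Cost to traveler: £3891.30. OOP to date £8504.20. Insurer: £12971 − £3891.30 = £9079.70.
Claim 3 (£987): deductible already satisfied, so traveler's share is 30% × £987 = £296.10. OOP would hit £8800.30 > £8550, so the cap limits the traveler to £8550 − £8504.20 = £45.80. Insurer: £987 − £45.80 = £941.20.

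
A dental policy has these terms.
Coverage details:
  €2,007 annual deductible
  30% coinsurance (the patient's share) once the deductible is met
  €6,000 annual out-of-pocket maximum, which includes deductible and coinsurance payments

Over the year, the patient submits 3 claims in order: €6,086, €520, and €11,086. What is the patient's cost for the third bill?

Bill 1, €6,086: €2,007 to deductible, leaving €4,079; 30% of €4,079 = €1,223.70. Patient owes €3,230.70 (running OOP €3,230.70).
Bill 2, €520: deductible met; 30% of €520 = €156. Cost to patient: €156. OOP to date €3,386.70.
Bill 3, €11,086: deductible met; 30% of €11,086 = €3,325.80. Adding that to €3,386.70 gives €6,712.50, past the €6,000 cap; patient pays only €6,000 − €3,386.70 = €2,613.30.

€2,613.30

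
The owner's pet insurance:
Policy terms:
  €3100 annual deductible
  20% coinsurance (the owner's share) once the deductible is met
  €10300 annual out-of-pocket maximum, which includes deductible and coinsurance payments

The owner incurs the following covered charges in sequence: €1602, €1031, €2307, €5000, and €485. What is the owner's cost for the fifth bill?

€97

#1 (€1602): entire amount goes to the deductible. Owner pays €1602; OOP now €1602.
#2 (€1031): all of it applies to the deductible. Owner pays €1031; OOP now €2633.
#3 (€2307): €467 finishes the deductible; €1840 goes to coinsurance; 20% of €1840 = €368. Owner pays €835; OOP now €3468.
#4 (€5000): 20% coinsurance on €5000 = €1000. Cost to owner: €1000. OOP to date €4468.
#5 (€485): deductible met; 20% of €485 = €97. Cost to owner: €97. OOP to date €4565.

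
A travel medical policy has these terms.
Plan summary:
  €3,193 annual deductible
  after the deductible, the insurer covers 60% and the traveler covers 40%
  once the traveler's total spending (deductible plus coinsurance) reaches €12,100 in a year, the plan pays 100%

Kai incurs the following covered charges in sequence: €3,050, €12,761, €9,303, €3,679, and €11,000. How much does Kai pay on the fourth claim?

Bill 1, €3,050: entire amount goes to the deductible. Traveler pays €3,050; OOP now €3,050.
Bill 2, €12,761: deductible takes €143, €12,618 remains; traveler's 40% is €5,047.20. Traveler owes €5,190.20 (running OOP €8,240.20).
Bill 3, €9,303: deductible met; 40% of €9,303 = €3,721.20. Traveler owes €3,721.20 (running OOP €11,961.40).
Bill 4, €3,679: deductible already satisfied, so traveler's share is 40% × €3,679 = €1,471.60. OOP would hit €13,433 > €12,100, so the cap limits the traveler to €12,100 − €11,961.40 = €138.60.

€138.60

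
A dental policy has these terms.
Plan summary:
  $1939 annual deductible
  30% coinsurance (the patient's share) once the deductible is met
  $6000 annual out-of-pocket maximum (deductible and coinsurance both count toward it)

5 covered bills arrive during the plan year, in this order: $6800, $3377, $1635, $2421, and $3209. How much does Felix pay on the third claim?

Claim 1 ($6800): $1939 finishes the deductible; $4861 goes to coinsurance; 30% of $4861 = $1458.30. Patient owes $3397.30 (running OOP $3397.30).
Claim 2 ($3377): deductible met; 30% of $3377 = $1013.10. Patient pays $1013.10; OOP now $4410.40.
Claim 3 ($1635): deductible met; 30% of $1635 = $490.50. Patient pays $490.50; OOP now $4900.90.

$490.50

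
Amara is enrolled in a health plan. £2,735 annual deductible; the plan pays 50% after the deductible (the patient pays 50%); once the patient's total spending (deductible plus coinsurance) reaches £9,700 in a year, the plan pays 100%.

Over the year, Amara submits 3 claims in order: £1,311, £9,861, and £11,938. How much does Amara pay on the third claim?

Claim 1 (£1,311): fully absorbed by the deductible. Patient owes £1,311 (running OOP £1,311).
Claim 2 (£9,861): £1,424 finishes the deductible; £8,437 goes to coinsurance; coinsurance £8,437 × 50% = £4,218.50. Cost to patient: £5,642.50. OOP to date £6,953.50.
Claim 3 (£11,938): 50% coinsurance on £11,938 = £5,969. Adding that to £6,953.50 gives £12,922.50, past the £9,700 cap; patient pays only £9,700 − £6,953.50 = £2,746.50.

£2,746.50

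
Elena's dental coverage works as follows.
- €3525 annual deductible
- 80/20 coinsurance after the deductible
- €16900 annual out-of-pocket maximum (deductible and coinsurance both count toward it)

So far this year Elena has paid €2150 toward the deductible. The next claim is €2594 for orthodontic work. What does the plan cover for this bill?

€975.20

Remaining deductible: €3525 − €2150 = €1375.
That leaves €2594 − €1375 = €1219 for coinsurance.
Patient's 20% share of €1219 is €243.80.
That puts the patient's cost at €1375 + €243.80 = €1618.80 before any cap.
Total out-of-pocket so far would be €2150 + €1618.80 = €3768.80, below the €16900 cap — no reduction.
Insurer pays the balance: €2594 − €1618.80 = €975.20.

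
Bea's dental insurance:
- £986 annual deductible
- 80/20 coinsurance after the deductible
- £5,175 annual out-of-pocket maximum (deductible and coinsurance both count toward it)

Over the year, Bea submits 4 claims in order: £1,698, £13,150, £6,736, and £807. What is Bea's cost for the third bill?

£1,347.20

Claim 1 (£1,698): £986 to deductible, leaving £712; 20% of £712 = £142.40. Patient owes £1,128.40 (running OOP £1,128.40).
Claim 2 (£13,150): 20% coinsurance on £13,150 = £2,630. Cost to patient: £2,630. OOP to date £3,758.40.
Claim 3 (£6,736): 20% coinsurance on £6,736 = £1,347.20. Patient owes £1,347.20 (running OOP £5,105.60).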